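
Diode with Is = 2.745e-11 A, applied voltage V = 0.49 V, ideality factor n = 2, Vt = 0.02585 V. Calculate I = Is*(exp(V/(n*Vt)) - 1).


Step 1: V/(n*Vt) = 0.49/(2*0.02585) = 9.4778
Step 2: exp(9.4778) = 1.3066e+04
Step 3: I = 2.745e-11 * (1.3066e+04 - 1) = 3.59e-07 A

3.59e-07


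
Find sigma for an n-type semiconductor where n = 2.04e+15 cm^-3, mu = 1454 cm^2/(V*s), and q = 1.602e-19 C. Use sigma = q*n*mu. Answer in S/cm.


Step 1: sigma = q * n * mu
Step 2: sigma = 1.602e-19 * 2.04e+15 * 1454
Step 3: sigma = 4.752e-01 S/cm

4.752e-01


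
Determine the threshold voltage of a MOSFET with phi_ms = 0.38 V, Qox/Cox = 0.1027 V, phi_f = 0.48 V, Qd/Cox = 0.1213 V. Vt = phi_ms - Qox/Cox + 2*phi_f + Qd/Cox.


Step 1: Vt = phi_ms - Qox/Cox + 2*phi_f + Qd/Cox
Step 2: Vt = 0.38 - 0.1027 + 2*0.48 + 0.1213
Step 3: Vt = 0.38 - 0.1027 + 0.96 + 0.1213
Step 4: Vt = 1.3586 V

1.3586


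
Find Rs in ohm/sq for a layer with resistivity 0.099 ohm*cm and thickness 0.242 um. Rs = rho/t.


Step 1: Convert thickness to cm: t = 0.242 um = 2.4200e-05 cm
Step 2: Rs = rho / t = 0.099 / 2.4200e-05
Step 3: Rs = 4090.9 ohm/sq

4090.9


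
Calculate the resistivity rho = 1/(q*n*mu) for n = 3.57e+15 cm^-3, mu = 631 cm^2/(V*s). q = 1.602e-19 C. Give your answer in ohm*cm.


Step 1: sigma = q * n * mu = 1.602e-19 * 3.57e+15 * 631 = 3.60878e-01 S/cm
Step 2: rho = 1 / sigma = 1 / 3.60878e-01 = 2.771 ohm*cm

2.771


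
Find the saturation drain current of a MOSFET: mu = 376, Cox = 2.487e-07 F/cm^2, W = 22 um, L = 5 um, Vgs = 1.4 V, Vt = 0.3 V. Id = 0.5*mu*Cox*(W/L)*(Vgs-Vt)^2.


Step 1: Overdrive voltage Vov = Vgs - Vt = 1.4 - 0.3 = 1.1 V
Step 2: W/L = 22/5 = 4.4
Step 3: Id = 0.5 * 376 * 2.487e-07 * 4.4 * 1.1^2
Step 4: Id = 2.49e-04 A

2.49e-04


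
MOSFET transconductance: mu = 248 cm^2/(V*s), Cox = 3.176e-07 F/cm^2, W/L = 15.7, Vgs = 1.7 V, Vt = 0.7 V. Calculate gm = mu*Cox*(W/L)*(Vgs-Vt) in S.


Step 1: Vov = Vgs - Vt = 1.7 - 0.7 = 1.0 V
Step 2: gm = mu * Cox * (W/L) * Vov
Step 3: gm = 248 * 3.176e-07 * 15.7 * 1.0 = 1.24e-03 S

1.24e-03


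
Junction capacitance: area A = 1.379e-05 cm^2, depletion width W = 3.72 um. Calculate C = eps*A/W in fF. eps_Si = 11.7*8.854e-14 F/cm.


Step 1: eps_Si = 11.7 * 8.854e-14 = 1.035918e-12 F/cm
Step 2: W in cm = 3.72 * 1e-4 = 3.72e-04 cm
Step 3: C = 1.035918e-12 * 1.379e-05 / 3.72e-04 = 3.840137e-14 F
Step 4: C = 38.4 fF

38.4


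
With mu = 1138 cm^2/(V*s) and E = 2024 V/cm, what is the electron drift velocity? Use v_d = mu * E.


Step 1: v_d = mu * E
Step 2: v_d = 1138 * 2024 = 2303312
Step 3: v_d = 2.30e+06 cm/s

2.30e+06


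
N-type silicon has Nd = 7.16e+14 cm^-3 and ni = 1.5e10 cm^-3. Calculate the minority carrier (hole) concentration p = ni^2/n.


Step 1: Since Nd >> ni, n ≈ Nd = 7.16e+14 cm^-3
Step 2: p = ni^2 / n = (1.5e10)^2 / 7.16e+14
Step 3: p = 2.25e20 / 7.16e+14 = 3.14e+05 cm^-3

3.14e+05


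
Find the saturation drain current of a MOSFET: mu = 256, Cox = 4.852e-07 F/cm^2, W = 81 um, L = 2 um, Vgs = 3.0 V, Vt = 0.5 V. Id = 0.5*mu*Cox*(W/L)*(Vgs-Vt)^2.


Step 1: Overdrive voltage Vov = Vgs - Vt = 3.0 - 0.5 = 2.5 V
Step 2: W/L = 81/2 = 40.5
Step 3: Id = 0.5 * 256 * 4.852e-07 * 40.5 * 2.5^2
Step 4: Id = 1.57e-02 A

1.57e-02


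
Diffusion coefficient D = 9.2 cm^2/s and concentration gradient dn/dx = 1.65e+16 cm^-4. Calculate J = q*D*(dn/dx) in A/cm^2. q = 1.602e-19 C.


Step 1: J = q * D * (dn/dx)
Step 2: J = 1.602e-19 * 9.2 * 1.65e+16
Step 3: J = 2.43e-02 A/cm^2

2.43e-02


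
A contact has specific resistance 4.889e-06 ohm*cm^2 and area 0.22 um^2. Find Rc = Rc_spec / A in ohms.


Step 1: Convert area to cm^2: 0.22 um^2 = 2.2000e-09 cm^2
Step 2: Rc = Rc_spec / A = 4.889e-06 / 2.2000e-09
Step 3: Rc = 2.22e+03 ohms

2.22e+03


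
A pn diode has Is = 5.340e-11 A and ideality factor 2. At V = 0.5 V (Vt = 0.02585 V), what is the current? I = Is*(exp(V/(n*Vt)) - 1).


Step 1: V/(n*Vt) = 0.5/(2*0.02585) = 9.6712
Step 2: exp(9.6712) = 1.5854e+04
Step 3: I = 5.340e-11 * (1.5854e+04 - 1) = 8.47e-07 A

8.47e-07


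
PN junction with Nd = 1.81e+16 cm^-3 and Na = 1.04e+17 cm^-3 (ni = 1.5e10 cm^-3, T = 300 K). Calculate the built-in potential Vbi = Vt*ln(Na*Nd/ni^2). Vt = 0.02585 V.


Step 1: Compute Na*Nd/ni^2 = 1.04e+17 * 1.81e+16 / (1.5e10)^2 = 8.3662e+12
Step 2: ln(8.3662e+12) = 29.7552
Step 3: Vbi = 0.02585 * 29.7552 = 0.769 V

0.769


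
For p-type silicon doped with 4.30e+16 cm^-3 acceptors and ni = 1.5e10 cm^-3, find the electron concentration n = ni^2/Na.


Step 1: Majority hole concentration p ≈ Na = 4.30e+16 cm^-3
Step 2: n = ni^2 / Na = (1.5e10)^2 / 4.30e+16
Step 3: n = 5.23e+03 cm^-3

5.23e+03


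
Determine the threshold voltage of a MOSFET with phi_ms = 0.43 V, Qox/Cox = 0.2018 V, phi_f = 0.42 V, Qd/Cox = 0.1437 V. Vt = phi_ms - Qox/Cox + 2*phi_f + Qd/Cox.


Step 1: Vt = phi_ms - Qox/Cox + 2*phi_f + Qd/Cox
Step 2: Vt = 0.43 - 0.2018 + 2*0.42 + 0.1437
Step 3: Vt = 0.43 - 0.2018 + 0.84 + 0.1437
Step 4: Vt = 1.2119 V

1.2119


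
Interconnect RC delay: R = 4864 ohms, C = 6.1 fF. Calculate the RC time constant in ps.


Step 1: tau = R * C
Step 2: tau = 4864 * 6.1 fF = 4864 * 6.1e-15 F
Step 3: tau = 2.96704e-11 s = 29.6704 ps

29.6704


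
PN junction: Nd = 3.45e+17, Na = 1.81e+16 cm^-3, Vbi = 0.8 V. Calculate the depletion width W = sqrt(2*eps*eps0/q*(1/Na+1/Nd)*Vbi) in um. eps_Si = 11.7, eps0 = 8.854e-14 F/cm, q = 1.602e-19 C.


Step 1: 1/Na + 1/Nd = 1/1.81e+16 + 1/3.45e+17 = 5.81472e-17
Step 2: 2*eps*eps0/q = 2*11.7*8.854e-14/1.602e-19 = 1.293281e+07
Step 3: W^2 = 1.293281e+07 * 5.81472e-17 * 0.8 = 6.01605e-10
Step 4: W = sqrt(6.01605e-10) = 2.453e-05 cm = 0.2453 um

0.2453


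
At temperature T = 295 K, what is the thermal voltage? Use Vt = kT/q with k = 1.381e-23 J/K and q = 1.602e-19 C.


Step 1: kT = 1.381e-23 * 295 = 4.07395e-21 J
Step 2: Vt = kT/q = 4.07395e-21 / 1.602e-19
Step 3: Vt = 0.02543 V

0.02543


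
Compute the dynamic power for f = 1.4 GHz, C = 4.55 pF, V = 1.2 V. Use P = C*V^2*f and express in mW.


Step 1: V^2 = 1.2^2 = 1.44 V^2
Step 2: P = C*V^2*f = 4.55e-12 F * 1.44 * 1.4e9 Hz
Step 3: P = 9.1728e-03 W
Step 4: P = 9.173 mW

9.173


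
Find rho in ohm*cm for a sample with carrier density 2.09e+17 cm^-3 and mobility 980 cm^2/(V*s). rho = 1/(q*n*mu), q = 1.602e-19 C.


Step 1: sigma = q * n * mu = 1.602e-19 * 2.09e+17 * 980 = 3.28122e+01 S/cm
Step 2: rho = 1 / sigma = 1 / 3.28122e+01 = 0.03048 ohm*cm

0.03048


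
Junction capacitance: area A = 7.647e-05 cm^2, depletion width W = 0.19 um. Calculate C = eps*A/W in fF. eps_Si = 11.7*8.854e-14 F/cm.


Step 1: eps_Si = 11.7 * 8.854e-14 = 1.035918e-12 F/cm
Step 2: W in cm = 0.19 * 1e-4 = 1.90e-05 cm
Step 3: C = 1.035918e-12 * 7.647e-05 / 1.90e-05 = 4.169297e-12 F
Step 4: C = 4169.3 fF

4169.3


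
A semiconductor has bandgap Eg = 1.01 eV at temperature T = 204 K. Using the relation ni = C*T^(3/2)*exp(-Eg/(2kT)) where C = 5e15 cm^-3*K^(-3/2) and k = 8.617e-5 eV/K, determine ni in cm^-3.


Step 1: Compute kT = 8.617e-5 * 204 = 0.01757868 eV
Step 2: Exponent = -Eg/(2kT) = -1.01/(2*0.01757868) = -28.72798
Step 3: T^(3/2) = 204^1.5 = 2913.70
Step 4: ni = 5e15 * 2913.70 * exp(-28.72798) = 4.86e+06 cm^-3

4.86e+06


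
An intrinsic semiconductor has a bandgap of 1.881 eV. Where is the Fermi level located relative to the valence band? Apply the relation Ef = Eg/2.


Step 1: For an intrinsic semiconductor, the Fermi level sits at midgap.
Step 2: Ef = Eg / 2 = 1.881 / 2 = 0.9405 eV

0.9405


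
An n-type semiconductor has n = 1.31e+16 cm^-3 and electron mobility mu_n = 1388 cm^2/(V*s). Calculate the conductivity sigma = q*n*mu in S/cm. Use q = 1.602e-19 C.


Step 1: sigma = q * n * mu
Step 2: sigma = 1.602e-19 * 1.31e+16 * 1388
Step 3: sigma = 2.913e+00 S/cm

2.913e+00


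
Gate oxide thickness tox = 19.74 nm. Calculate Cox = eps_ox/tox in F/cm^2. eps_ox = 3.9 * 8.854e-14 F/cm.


Step 1: eps_ox = 3.9 * 8.854e-14 = 3.45306e-13 F/cm
Step 2: tox in cm = 19.74 nm * 1e-7 = 1.9740e-06 cm
Step 3: Cox = 3.45306e-13 / 1.9740e-06 = 1.75e-07 F/cm^2

1.75e-07


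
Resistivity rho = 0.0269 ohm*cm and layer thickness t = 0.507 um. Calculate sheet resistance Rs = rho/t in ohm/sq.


Step 1: Convert thickness to cm: t = 0.507 um = 5.0700e-05 cm
Step 2: Rs = rho / t = 0.0269 / 5.0700e-05
Step 3: Rs = 530.6 ohm/sq

530.6


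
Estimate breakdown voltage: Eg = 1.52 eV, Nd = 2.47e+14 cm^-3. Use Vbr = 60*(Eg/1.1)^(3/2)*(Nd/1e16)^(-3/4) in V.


Step 1: Eg/1.1 = 1.52/1.1 = 1.381818
Step 2: (Eg/1.1)^1.5 = 1.381818^1.5 = 1.624337
Step 3: (Nd/1e16)^(-0.75) = (0.0247)^(-0.75) = 16.050083
Step 4: Vbr = 60 * 1.624337 * 16.050083 = 1564.2 V

1564.2


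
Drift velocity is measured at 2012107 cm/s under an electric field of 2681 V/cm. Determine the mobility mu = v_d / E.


Step 1: mu = v_d / E
Step 2: mu = 2012107 / 2681
Step 3: mu = 750.51 cm^2/(V*s)

750.51


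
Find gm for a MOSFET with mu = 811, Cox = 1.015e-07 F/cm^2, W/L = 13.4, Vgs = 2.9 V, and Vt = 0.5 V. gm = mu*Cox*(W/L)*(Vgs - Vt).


Step 1: Vov = Vgs - Vt = 2.9 - 0.5 = 2.4 V
Step 2: gm = mu * Cox * (W/L) * Vov
Step 3: gm = 811 * 1.015e-07 * 13.4 * 2.4 = 2.65e-03 S

2.65e-03


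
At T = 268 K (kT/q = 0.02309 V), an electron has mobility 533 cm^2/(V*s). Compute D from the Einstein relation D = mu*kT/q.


Step 1: D = mu * (kT/q)
Step 2: D = 533 * 0.02309
Step 3: D = 12.31 cm^2/s

12.31


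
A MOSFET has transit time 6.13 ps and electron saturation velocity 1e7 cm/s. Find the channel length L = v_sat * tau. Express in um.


Step 1: tau in seconds = 6.13 ps * 1e-12 = 6.1300e-12 s
Step 2: L = v_sat * tau = 1e7 * 6.1300e-12 = 6.1300e-05 cm
Step 3: L in um = 6.1300e-05 * 1e4 = 0.613 um

0.613


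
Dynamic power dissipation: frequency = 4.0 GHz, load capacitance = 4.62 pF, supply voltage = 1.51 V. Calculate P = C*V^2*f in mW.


Step 1: V^2 = 1.51^2 = 2.2801 V^2
Step 2: P = C*V^2*f = 4.62e-12 F * 2.2801 * 4.0e9 Hz
Step 3: P = 4.2136248e-02 W
Step 4: P = 42.136 mW

42.136


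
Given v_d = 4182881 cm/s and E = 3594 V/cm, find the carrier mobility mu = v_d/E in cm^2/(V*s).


Step 1: mu = v_d / E
Step 2: mu = 4182881 / 3594
Step 3: mu = 1163.85 cm^2/(V*s)

1163.85


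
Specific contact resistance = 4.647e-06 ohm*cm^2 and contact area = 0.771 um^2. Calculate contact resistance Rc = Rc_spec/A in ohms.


Step 1: Convert area to cm^2: 0.771 um^2 = 7.7100e-09 cm^2
Step 2: Rc = Rc_spec / A = 4.647e-06 / 7.7100e-09
Step 3: Rc = 6.03e+02 ohms

6.03e+02


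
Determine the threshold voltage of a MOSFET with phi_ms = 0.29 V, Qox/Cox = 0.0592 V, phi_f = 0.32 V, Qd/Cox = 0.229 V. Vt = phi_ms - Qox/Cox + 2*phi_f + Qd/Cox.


Step 1: Vt = phi_ms - Qox/Cox + 2*phi_f + Qd/Cox
Step 2: Vt = 0.29 - 0.0592 + 2*0.32 + 0.229
Step 3: Vt = 0.29 - 0.0592 + 0.64 + 0.229
Step 4: Vt = 1.0998 V

1.0998


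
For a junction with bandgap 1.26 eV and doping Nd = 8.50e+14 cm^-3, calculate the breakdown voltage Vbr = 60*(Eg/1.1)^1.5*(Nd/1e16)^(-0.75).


Step 1: Eg/1.1 = 1.26/1.1 = 1.145455
Step 2: (Eg/1.1)^1.5 = 1.145455^1.5 = 1.225934
Step 3: (Nd/1e16)^(-0.75) = (0.085)^(-0.75) = 6.352370
Step 4: Vbr = 60 * 1.225934 * 6.352370 = 467.3 V

467.3


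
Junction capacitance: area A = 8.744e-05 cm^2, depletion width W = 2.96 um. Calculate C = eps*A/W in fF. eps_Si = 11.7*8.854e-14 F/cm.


Step 1: eps_Si = 11.7 * 8.854e-14 = 1.035918e-12 F/cm
Step 2: W in cm = 2.96 * 1e-4 = 2.96e-04 cm
Step 3: C = 1.035918e-12 * 8.744e-05 / 2.96e-04 = 3.060158e-13 F
Step 4: C = 306.02 fF

306.02


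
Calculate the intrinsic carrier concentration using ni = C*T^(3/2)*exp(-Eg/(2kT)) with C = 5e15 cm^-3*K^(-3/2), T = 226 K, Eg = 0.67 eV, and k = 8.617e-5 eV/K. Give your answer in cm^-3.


Step 1: Compute kT = 8.617e-5 * 226 = 0.01947442 eV
Step 2: Exponent = -Eg/(2kT) = -0.67/(2*0.01947442) = -17.20205
Step 3: T^(3/2) = 226^1.5 = 3397.52
Step 4: ni = 5e15 * 3397.52 * exp(-17.20205) = 5.75e+11 cm^-3

5.75e+11


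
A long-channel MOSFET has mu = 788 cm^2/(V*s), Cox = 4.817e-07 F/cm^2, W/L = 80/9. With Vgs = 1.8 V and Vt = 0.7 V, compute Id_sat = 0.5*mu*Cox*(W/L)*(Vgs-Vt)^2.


Step 1: Overdrive voltage Vov = Vgs - Vt = 1.8 - 0.7 = 1.1 V
Step 2: W/L = 80/9 = 8.88889
Step 3: Id = 0.5 * 788 * 4.817e-07 * 8.88889 * 1.1^2
Step 4: Id = 2.04e-03 A

2.04e-03


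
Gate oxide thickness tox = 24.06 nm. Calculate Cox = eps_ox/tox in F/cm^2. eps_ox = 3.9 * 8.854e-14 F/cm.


Step 1: eps_ox = 3.9 * 8.854e-14 = 3.45306e-13 F/cm
Step 2: tox in cm = 24.06 nm * 1e-7 = 2.4060e-06 cm
Step 3: Cox = 3.45306e-13 / 2.4060e-06 = 1.44e-07 F/cm^2

1.44e-07


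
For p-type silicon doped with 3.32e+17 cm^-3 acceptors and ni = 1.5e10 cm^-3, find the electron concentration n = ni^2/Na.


Step 1: Majority hole concentration p ≈ Na = 3.32e+17 cm^-3
Step 2: n = ni^2 / Na = (1.5e10)^2 / 3.32e+17
Step 3: n = 6.78e+02 cm^-3

6.78e+02


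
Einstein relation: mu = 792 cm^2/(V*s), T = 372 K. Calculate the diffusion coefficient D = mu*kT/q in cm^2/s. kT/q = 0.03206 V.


Step 1: D = mu * (kT/q)
Step 2: D = 792 * 0.03206
Step 3: D = 25.39 cm^2/s

25.39


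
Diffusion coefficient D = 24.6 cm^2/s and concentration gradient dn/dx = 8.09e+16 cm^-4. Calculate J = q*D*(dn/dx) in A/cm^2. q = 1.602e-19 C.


Step 1: J = q * D * (dn/dx)
Step 2: J = 1.602e-19 * 24.6 * 8.09e+16
Step 3: J = 3.19e-01 A/cm^2

3.19e-01


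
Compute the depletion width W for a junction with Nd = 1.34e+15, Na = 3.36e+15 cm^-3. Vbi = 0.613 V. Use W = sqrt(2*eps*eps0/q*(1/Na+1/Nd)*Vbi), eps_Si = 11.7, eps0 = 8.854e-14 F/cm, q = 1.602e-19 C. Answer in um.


Step 1: 1/Na + 1/Nd = 1/3.36e+15 + 1/1.34e+15 = 1.04389e-15
Step 2: 2*eps*eps0/q = 2*11.7*8.854e-14/1.602e-19 = 1.293281e+07
Step 3: W^2 = 1.293281e+07 * 1.04389e-15 * 0.613 = 8.27576e-09
Step 4: W = sqrt(8.27576e-09) = 9.097e-05 cm = 0.9097 um

0.9097


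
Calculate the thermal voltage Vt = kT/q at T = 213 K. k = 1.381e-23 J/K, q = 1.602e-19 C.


Step 1: kT = 1.381e-23 * 213 = 2.94153e-21 J
Step 2: Vt = kT/q = 2.94153e-21 / 1.602e-19
Step 3: Vt = 0.01836 V

0.01836


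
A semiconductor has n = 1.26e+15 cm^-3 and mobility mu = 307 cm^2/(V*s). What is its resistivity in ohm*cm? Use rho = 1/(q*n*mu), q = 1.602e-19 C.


Step 1: sigma = q * n * mu = 1.602e-19 * 1.26e+15 * 307 = 6.19686e-02 S/cm
Step 2: rho = 1 / sigma = 1 / 6.19686e-02 = 16.14 ohm*cm

16.14


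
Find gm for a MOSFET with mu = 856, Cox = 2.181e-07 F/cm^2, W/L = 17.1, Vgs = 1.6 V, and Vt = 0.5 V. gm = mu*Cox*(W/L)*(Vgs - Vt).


Step 1: Vov = Vgs - Vt = 1.6 - 0.5 = 1.1 V
Step 2: gm = mu * Cox * (W/L) * Vov
Step 3: gm = 856 * 2.181e-07 * 17.1 * 1.1 = 3.51e-03 S

3.51e-03


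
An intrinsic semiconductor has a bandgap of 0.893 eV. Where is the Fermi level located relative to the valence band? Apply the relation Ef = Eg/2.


Step 1: For an intrinsic semiconductor, the Fermi level sits at midgap.
Step 2: Ef = Eg / 2 = 0.893 / 2 = 0.4465 eV

0.4465


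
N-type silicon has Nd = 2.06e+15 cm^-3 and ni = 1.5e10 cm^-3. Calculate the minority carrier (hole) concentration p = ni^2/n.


Step 1: Since Nd >> ni, n ≈ Nd = 2.06e+15 cm^-3
Step 2: p = ni^2 / n = (1.5e10)^2 / 2.06e+15
Step 3: p = 2.25e20 / 2.06e+15 = 1.09e+05 cm^-3

1.09e+05


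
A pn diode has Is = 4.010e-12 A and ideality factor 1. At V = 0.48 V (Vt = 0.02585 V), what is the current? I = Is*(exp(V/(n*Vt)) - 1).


Step 1: V/(n*Vt) = 0.48/(1*0.02585) = 18.5687
Step 2: exp(18.5687) = 1.1595e+08
Step 3: I = 4.010e-12 * (1.1595e+08 - 1) = 4.65e-04 A

4.65e-04


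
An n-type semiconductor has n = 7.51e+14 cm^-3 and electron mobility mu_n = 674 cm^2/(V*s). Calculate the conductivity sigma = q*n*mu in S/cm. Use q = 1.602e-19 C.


Step 1: sigma = q * n * mu
Step 2: sigma = 1.602e-19 * 7.51e+14 * 674
Step 3: sigma = 8.109e-02 S/cm

8.109e-02


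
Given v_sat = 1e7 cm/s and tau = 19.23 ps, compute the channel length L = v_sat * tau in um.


Step 1: tau in seconds = 19.23 ps * 1e-12 = 1.9230e-11 s
Step 2: L = v_sat * tau = 1e7 * 1.9230e-11 = 1.9230e-04 cm
Step 3: L in um = 1.9230e-04 * 1e4 = 1.923 um

1.923


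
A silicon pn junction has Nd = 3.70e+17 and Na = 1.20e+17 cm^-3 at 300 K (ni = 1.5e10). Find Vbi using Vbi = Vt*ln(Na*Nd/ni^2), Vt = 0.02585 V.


Step 1: Compute Na*Nd/ni^2 = 1.20e+17 * 3.70e+17 / (1.5e10)^2 = 1.9733e+14
Step 2: ln(1.9733e+14) = 32.9159
Step 3: Vbi = 0.02585 * 32.9159 = 0.851 V

0.851


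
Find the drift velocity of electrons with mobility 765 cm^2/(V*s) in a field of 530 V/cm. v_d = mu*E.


Step 1: v_d = mu * E
Step 2: v_d = 765 * 530 = 405450
Step 3: v_d = 4.05e+05 cm/s

4.05e+05


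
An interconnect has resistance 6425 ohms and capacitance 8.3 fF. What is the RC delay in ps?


Step 1: tau = R * C
Step 2: tau = 6425 * 8.3 fF = 6425 * 8.3e-15 F
Step 3: tau = 5.33275e-11 s = 53.3275 ps

53.3275


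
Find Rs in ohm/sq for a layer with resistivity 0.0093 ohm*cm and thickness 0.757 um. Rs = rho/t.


Step 1: Convert thickness to cm: t = 0.757 um = 7.5700e-05 cm
Step 2: Rs = rho / t = 0.0093 / 7.5700e-05
Step 3: Rs = 122.9 ohm/sq

122.9


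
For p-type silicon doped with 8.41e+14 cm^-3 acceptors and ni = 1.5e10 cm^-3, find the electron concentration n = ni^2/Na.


Step 1: Majority hole concentration p ≈ Na = 8.41e+14 cm^-3
Step 2: n = ni^2 / Na = (1.5e10)^2 / 8.41e+14
Step 3: n = 2.68e+05 cm^-3

2.68e+05


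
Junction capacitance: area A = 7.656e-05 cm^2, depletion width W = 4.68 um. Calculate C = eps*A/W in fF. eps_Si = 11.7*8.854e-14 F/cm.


Step 1: eps_Si = 11.7 * 8.854e-14 = 1.035918e-12 F/cm
Step 2: W in cm = 4.68 * 1e-4 = 4.68e-04 cm
Step 3: C = 1.035918e-12 * 7.656e-05 / 4.68e-04 = 1.694656e-13 F
Step 4: C = 169.47 fF

169.47


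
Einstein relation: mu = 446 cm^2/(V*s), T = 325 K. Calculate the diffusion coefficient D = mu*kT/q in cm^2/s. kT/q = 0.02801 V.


Step 1: D = mu * (kT/q)
Step 2: D = 446 * 0.02801
Step 3: D = 12.49 cm^2/s

12.49


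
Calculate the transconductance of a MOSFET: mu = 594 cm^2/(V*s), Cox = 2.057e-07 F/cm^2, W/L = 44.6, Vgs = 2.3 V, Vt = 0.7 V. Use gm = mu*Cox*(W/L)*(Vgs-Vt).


Step 1: Vov = Vgs - Vt = 2.3 - 0.7 = 1.6 V
Step 2: gm = mu * Cox * (W/L) * Vov
Step 3: gm = 594 * 2.057e-07 * 44.6 * 1.6 = 8.72e-03 S

8.72e-03


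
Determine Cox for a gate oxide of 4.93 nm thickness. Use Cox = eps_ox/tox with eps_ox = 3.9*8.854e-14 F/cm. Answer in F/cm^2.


Step 1: eps_ox = 3.9 * 8.854e-14 = 3.45306e-13 F/cm
Step 2: tox in cm = 4.93 nm * 1e-7 = 4.9300e-07 cm
Step 3: Cox = 3.45306e-13 / 4.9300e-07 = 7.00e-07 F/cm^2

7.00e-07


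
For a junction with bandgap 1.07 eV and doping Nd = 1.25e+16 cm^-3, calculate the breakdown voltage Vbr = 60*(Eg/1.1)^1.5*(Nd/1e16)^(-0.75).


Step 1: Eg/1.1 = 1.07/1.1 = 0.972727
Step 2: (Eg/1.1)^1.5 = 0.972727^1.5 = 0.959371
Step 3: (Nd/1e16)^(-0.75) = (1.25)^(-0.75) = 0.845897
Step 4: Vbr = 60 * 0.959371 * 0.845897 = 48.7 V

48.7


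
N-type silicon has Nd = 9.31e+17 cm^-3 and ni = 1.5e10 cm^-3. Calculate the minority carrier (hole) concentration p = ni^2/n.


Step 1: Since Nd >> ni, n ≈ Nd = 9.31e+17 cm^-3
Step 2: p = ni^2 / n = (1.5e10)^2 / 9.31e+17
Step 3: p = 2.25e20 / 9.31e+17 = 2.42e+02 cm^-3

2.42e+02


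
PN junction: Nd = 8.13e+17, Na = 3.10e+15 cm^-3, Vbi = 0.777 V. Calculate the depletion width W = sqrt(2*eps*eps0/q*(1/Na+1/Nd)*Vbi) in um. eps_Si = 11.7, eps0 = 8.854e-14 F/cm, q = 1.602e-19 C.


Step 1: 1/Na + 1/Nd = 1/3.10e+15 + 1/8.13e+17 = 3.23811e-16
Step 2: 2*eps*eps0/q = 2*11.7*8.854e-14/1.602e-19 = 1.293281e+07
Step 3: W^2 = 1.293281e+07 * 3.23811e-16 * 0.777 = 3.25391e-09
Step 4: W = sqrt(3.25391e-09) = 5.704e-05 cm = 0.5704 um

0.5704


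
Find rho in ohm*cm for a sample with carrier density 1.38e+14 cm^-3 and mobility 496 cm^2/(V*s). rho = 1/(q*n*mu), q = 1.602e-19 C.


Step 1: sigma = q * n * mu = 1.602e-19 * 1.38e+14 * 496 = 1.09654e-02 S/cm
Step 2: rho = 1 / sigma = 1 / 1.09654e-02 = 91.2 ohm*cm

91.2


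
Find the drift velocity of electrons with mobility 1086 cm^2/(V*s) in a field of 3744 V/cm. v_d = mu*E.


Step 1: v_d = mu * E
Step 2: v_d = 1086 * 3744 = 4065984
Step 3: v_d = 4.07e+06 cm/s

4.07e+06


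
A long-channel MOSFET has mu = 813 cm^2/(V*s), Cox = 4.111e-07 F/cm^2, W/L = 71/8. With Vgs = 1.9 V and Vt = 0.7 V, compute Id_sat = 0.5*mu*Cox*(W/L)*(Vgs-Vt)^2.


Step 1: Overdrive voltage Vov = Vgs - Vt = 1.9 - 0.7 = 1.2 V
Step 2: W/L = 71/8 = 8.875
Step 3: Id = 0.5 * 813 * 4.111e-07 * 8.875 * 1.2^2
Step 4: Id = 2.14e-03 A

2.14e-03


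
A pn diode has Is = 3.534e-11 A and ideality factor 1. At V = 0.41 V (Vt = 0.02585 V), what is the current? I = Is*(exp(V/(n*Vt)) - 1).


Step 1: V/(n*Vt) = 0.41/(1*0.02585) = 15.8607
Step 2: exp(15.8607) = 7.7306e+06
Step 3: I = 3.534e-11 * (7.7306e+06 - 1) = 2.73e-04 A

2.73e-04


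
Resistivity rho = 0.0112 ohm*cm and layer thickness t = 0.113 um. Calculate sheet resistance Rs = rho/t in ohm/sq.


Step 1: Convert thickness to cm: t = 0.113 um = 1.1300e-05 cm
Step 2: Rs = rho / t = 0.0112 / 1.1300e-05
Step 3: Rs = 991.2 ohm/sq

991.2


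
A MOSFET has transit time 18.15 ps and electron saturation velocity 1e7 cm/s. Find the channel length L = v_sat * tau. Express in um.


Step 1: tau in seconds = 18.15 ps * 1e-12 = 1.8150e-11 s
Step 2: L = v_sat * tau = 1e7 * 1.8150e-11 = 1.8150e-04 cm
Step 3: L in um = 1.8150e-04 * 1e4 = 1.815 um

1.815


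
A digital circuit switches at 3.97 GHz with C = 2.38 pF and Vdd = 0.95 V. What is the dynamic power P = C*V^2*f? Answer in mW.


Step 1: V^2 = 0.95^2 = 0.9025 V^2
Step 2: P = C*V^2*f = 2.38e-12 F * 0.9025 * 3.97e9 Hz
Step 3: P = 8.5273615e-03 W
Step 4: P = 8.527 mW

8.527


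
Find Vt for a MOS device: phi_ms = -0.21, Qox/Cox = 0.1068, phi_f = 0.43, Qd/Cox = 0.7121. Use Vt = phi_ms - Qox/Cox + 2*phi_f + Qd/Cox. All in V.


Step 1: Vt = phi_ms - Qox/Cox + 2*phi_f + Qd/Cox
Step 2: Vt = -0.21 - 0.1068 + 2*0.43 + 0.7121
Step 3: Vt = -0.21 - 0.1068 + 0.86 + 0.7121
Step 4: Vt = 1.2553 V

1.2553


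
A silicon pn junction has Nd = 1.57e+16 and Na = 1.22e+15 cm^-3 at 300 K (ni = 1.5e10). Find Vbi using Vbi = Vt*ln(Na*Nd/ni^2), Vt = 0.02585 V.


Step 1: Compute Na*Nd/ni^2 = 1.22e+15 * 1.57e+16 / (1.5e10)^2 = 8.5129e+10
Step 2: ln(8.5129e+10) = 25.1674
Step 3: Vbi = 0.02585 * 25.1674 = 0.651 V

0.651


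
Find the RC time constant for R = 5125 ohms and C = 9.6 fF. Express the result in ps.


Step 1: tau = R * C
Step 2: tau = 5125 * 9.6 fF = 5125 * 9.6e-15 F
Step 3: tau = 4.92e-11 s = 49.2 ps

49.2


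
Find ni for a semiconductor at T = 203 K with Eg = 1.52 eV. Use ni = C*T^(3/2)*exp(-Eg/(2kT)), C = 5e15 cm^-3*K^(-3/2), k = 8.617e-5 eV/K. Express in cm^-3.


Step 1: Compute kT = 8.617e-5 * 203 = 0.01749251 eV
Step 2: Exponent = -Eg/(2kT) = -1.52/(2*0.01749251) = -43.44717
Step 3: T^(3/2) = 203^1.5 = 2892.30
Step 4: ni = 5e15 * 2892.30 * exp(-43.44717) = 1.96e+00 cm^-3

1.96e+00


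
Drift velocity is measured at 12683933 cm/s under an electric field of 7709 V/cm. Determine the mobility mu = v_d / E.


Step 1: mu = v_d / E
Step 2: mu = 12683933 / 7709
Step 3: mu = 1645.34 cm^2/(V*s)

1645.34


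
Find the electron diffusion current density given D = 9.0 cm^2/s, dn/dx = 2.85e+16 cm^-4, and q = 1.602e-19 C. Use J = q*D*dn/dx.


Step 1: J = q * D * (dn/dx)
Step 2: J = 1.602e-19 * 9.0 * 2.85e+16
Step 3: J = 4.11e-02 A/cm^2

4.11e-02


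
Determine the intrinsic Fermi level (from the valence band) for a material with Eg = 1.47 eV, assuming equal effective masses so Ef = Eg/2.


Step 1: For an intrinsic semiconductor, the Fermi level sits at midgap.
Step 2: Ef = Eg / 2 = 1.47 / 2 = 0.735 eV

0.735


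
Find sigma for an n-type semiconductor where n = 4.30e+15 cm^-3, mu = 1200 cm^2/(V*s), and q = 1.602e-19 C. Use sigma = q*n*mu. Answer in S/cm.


Step 1: sigma = q * n * mu
Step 2: sigma = 1.602e-19 * 4.30e+15 * 1200
Step 3: sigma = 8.266e-01 S/cm

8.266e-01


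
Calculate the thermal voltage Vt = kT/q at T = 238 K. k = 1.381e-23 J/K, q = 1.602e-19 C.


Step 1: kT = 1.381e-23 * 238 = 3.28678e-21 J
Step 2: Vt = kT/q = 3.28678e-21 / 1.602e-19
Step 3: Vt = 0.02052 V

0.02052


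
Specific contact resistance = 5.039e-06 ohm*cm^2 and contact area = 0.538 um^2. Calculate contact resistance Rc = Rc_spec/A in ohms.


Step 1: Convert area to cm^2: 0.538 um^2 = 5.3800e-09 cm^2
Step 2: Rc = Rc_spec / A = 5.039e-06 / 5.3800e-09
Step 3: Rc = 9.37e+02 ohms

9.37e+02


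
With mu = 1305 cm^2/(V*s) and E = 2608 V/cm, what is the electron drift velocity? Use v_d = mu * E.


Step 1: v_d = mu * E
Step 2: v_d = 1305 * 2608 = 3403440
Step 3: v_d = 3.40e+06 cm/s

3.40e+06


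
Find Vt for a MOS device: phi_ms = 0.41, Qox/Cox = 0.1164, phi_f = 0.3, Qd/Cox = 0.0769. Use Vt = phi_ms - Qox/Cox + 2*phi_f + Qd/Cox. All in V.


Step 1: Vt = phi_ms - Qox/Cox + 2*phi_f + Qd/Cox
Step 2: Vt = 0.41 - 0.1164 + 2*0.3 + 0.0769
Step 3: Vt = 0.41 - 0.1164 + 0.6 + 0.0769
Step 4: Vt = 0.9705 V

0.9705


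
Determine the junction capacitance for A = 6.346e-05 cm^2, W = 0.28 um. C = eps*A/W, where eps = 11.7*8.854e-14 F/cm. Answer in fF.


Step 1: eps_Si = 11.7 * 8.854e-14 = 1.035918e-12 F/cm
Step 2: W in cm = 0.28 * 1e-4 = 2.80e-05 cm
Step 3: C = 1.035918e-12 * 6.346e-05 / 2.80e-05 = 2.347834e-12 F
Step 4: C = 2347.83 fF

2347.83


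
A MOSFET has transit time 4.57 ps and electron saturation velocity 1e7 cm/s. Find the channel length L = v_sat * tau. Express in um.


Step 1: tau in seconds = 4.57 ps * 1e-12 = 4.5700e-12 s
Step 2: L = v_sat * tau = 1e7 * 4.5700e-12 = 4.5700e-05 cm
Step 3: L in um = 4.5700e-05 * 1e4 = 0.457 um

0.457


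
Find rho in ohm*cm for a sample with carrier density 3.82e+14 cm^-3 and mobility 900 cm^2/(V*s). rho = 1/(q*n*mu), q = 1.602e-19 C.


Step 1: sigma = q * n * mu = 1.602e-19 * 3.82e+14 * 900 = 5.50768e-02 S/cm
Step 2: rho = 1 / sigma = 1 / 5.50768e-02 = 18.16 ohm*cm

18.16


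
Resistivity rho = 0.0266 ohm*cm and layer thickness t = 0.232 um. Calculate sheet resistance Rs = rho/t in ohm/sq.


Step 1: Convert thickness to cm: t = 0.232 um = 2.3200e-05 cm
Step 2: Rs = rho / t = 0.0266 / 2.3200e-05
Step 3: Rs = 1146.6 ohm/sq

1146.6


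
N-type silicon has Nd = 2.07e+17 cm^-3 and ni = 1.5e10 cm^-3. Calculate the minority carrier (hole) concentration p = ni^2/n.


Step 1: Since Nd >> ni, n ≈ Nd = 2.07e+17 cm^-3
Step 2: p = ni^2 / n = (1.5e10)^2 / 2.07e+17
Step 3: p = 2.25e20 / 2.07e+17 = 1.09e+03 cm^-3

1.09e+03


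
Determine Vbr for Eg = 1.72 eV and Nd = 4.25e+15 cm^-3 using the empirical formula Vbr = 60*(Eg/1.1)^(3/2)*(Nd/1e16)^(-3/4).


Step 1: Eg/1.1 = 1.72/1.1 = 1.563636
Step 2: (Eg/1.1)^1.5 = 1.563636^1.5 = 1.955255
Step 3: (Nd/1e16)^(-0.75) = (0.425)^(-0.75) = 1.899802
Step 4: Vbr = 60 * 1.955255 * 1.899802 = 222.9 V

222.9


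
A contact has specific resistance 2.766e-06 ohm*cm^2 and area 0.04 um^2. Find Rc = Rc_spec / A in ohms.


Step 1: Convert area to cm^2: 0.04 um^2 = 4.0000e-10 cm^2
Step 2: Rc = Rc_spec / A = 2.766e-06 / 4.0000e-10
Step 3: Rc = 6.92e+03 ohms

6.92e+03


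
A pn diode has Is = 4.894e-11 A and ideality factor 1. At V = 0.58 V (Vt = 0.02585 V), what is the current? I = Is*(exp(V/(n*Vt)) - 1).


Step 1: V/(n*Vt) = 0.58/(1*0.02585) = 22.4371
Step 2: exp(22.4371) = 5.5502e+09
Step 3: I = 4.894e-11 * (5.5502e+09 - 1) = 2.72e-01 A

2.72e-01


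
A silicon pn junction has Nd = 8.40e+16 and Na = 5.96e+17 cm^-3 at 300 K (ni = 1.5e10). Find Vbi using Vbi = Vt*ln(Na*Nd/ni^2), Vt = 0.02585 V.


Step 1: Compute Na*Nd/ni^2 = 5.96e+17 * 8.40e+16 / (1.5e10)^2 = 2.2251e+14
Step 2: ln(2.2251e+14) = 33.0360
Step 3: Vbi = 0.02585 * 33.0360 = 0.854 V

0.854


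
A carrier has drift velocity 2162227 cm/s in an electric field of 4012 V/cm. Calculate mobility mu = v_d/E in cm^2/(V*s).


Step 1: mu = v_d / E
Step 2: mu = 2162227 / 4012
Step 3: mu = 538.94 cm^2/(V*s)

538.94


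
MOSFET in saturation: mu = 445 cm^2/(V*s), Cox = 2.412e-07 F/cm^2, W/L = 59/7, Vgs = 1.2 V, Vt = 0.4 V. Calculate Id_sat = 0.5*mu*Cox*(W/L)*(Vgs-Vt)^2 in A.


Step 1: Overdrive voltage Vov = Vgs - Vt = 1.2 - 0.4 = 0.8 V
Step 2: W/L = 59/7 = 8.42857
Step 3: Id = 0.5 * 445 * 2.412e-07 * 8.42857 * 0.8^2
Step 4: Id = 2.89e-04 A

2.89e-04


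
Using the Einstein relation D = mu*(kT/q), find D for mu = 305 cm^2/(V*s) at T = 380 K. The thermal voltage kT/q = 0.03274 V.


Step 1: D = mu * (kT/q)
Step 2: D = 305 * 0.03274
Step 3: D = 9.99 cm^2/s

9.99


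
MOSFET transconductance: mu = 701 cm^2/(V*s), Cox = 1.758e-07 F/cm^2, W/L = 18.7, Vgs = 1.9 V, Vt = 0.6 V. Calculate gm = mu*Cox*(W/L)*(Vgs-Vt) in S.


Step 1: Vov = Vgs - Vt = 1.9 - 0.6 = 1.3 V
Step 2: gm = mu * Cox * (W/L) * Vov
Step 3: gm = 701 * 1.758e-07 * 18.7 * 1.3 = 3.00e-03 S

3.00e-03


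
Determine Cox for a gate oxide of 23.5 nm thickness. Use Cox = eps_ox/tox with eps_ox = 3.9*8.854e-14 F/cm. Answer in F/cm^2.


Step 1: eps_ox = 3.9 * 8.854e-14 = 3.45306e-13 F/cm
Step 2: tox in cm = 23.5 nm * 1e-7 = 2.3500e-06 cm
Step 3: Cox = 3.45306e-13 / 2.3500e-06 = 1.47e-07 F/cm^2

1.47e-07


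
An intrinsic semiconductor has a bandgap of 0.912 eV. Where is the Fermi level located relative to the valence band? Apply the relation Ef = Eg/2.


Step 1: For an intrinsic semiconductor, the Fermi level sits at midgap.
Step 2: Ef = Eg / 2 = 0.912 / 2 = 0.456 eV

0.456


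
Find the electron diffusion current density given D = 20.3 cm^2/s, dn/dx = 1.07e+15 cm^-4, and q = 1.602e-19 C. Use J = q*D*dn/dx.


Step 1: J = q * D * (dn/dx)
Step 2: J = 1.602e-19 * 20.3 * 1.07e+15
Step 3: J = 3.48e-03 A/cm^2

3.48e-03


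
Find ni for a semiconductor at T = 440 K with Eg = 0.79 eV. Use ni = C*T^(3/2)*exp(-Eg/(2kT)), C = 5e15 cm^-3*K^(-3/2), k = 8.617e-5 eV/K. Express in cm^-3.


Step 1: Compute kT = 8.617e-5 * 440 = 0.0379148 eV
Step 2: Exponent = -Eg/(2kT) = -0.79/(2*0.0379148) = -10.41810
Step 3: T^(3/2) = 440^1.5 = 9229.52
Step 4: ni = 5e15 * 9229.52 * exp(-10.41810) = 1.38e+15 cm^-3

1.38e+15


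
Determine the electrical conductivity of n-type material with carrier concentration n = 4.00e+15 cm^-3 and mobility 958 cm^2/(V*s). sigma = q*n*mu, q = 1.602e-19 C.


Step 1: sigma = q * n * mu
Step 2: sigma = 1.602e-19 * 4.00e+15 * 958
Step 3: sigma = 6.139e-01 S/cm

6.139e-01


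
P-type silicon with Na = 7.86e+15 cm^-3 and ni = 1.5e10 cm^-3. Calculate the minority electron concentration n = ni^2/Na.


Step 1: Majority hole concentration p ≈ Na = 7.86e+15 cm^-3
Step 2: n = ni^2 / Na = (1.5e10)^2 / 7.86e+15
Step 3: n = 2.86e+04 cm^-3

2.86e+04


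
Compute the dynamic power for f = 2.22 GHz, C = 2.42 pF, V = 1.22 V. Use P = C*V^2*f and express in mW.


Step 1: V^2 = 1.22^2 = 1.4884 V^2
Step 2: P = C*V^2*f = 2.42e-12 F * 1.4884 * 2.22e9 Hz
Step 3: P = 7.99628016e-03 W
Step 4: P = 7.996 mW

7.996


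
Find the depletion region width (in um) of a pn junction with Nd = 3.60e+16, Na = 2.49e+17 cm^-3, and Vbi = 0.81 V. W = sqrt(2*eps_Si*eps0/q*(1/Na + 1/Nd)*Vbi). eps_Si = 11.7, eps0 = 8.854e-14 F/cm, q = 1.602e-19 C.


Step 1: 1/Na + 1/Nd = 1/2.49e+17 + 1/3.60e+16 = 3.17938e-17
Step 2: 2*eps*eps0/q = 2*11.7*8.854e-14/1.602e-19 = 1.293281e+07
Step 3: W^2 = 1.293281e+07 * 3.17938e-17 * 0.81 = 3.33058e-10
Step 4: W = sqrt(3.33058e-10) = 1.825e-05 cm = 0.1825 um

0.1825


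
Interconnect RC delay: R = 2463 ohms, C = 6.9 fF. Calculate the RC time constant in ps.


Step 1: tau = R * C
Step 2: tau = 2463 * 6.9 fF = 2463 * 6.9e-15 F
Step 3: tau = 1.69947e-11 s = 16.9947 ps

16.9947


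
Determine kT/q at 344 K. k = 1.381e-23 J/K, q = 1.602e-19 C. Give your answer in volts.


Step 1: kT = 1.381e-23 * 344 = 4.75064e-21 J
Step 2: Vt = kT/q = 4.75064e-21 / 1.602e-19
Step 3: Vt = 0.02965 V

0.02965


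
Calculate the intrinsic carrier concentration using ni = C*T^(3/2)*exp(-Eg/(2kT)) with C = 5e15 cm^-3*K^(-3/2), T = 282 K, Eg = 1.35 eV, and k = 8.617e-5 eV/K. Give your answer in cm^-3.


Step 1: Compute kT = 8.617e-5 * 282 = 0.02429994 eV
Step 2: Exponent = -Eg/(2kT) = -1.35/(2*0.02429994) = -27.77785
Step 3: T^(3/2) = 282^1.5 = 4735.59
Step 4: ni = 5e15 * 4735.59 * exp(-27.77785) = 2.04e+07 cm^-3

2.04e+07


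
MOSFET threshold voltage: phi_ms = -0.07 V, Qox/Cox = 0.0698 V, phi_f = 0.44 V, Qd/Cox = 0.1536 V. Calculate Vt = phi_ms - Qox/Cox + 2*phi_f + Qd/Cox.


Step 1: Vt = phi_ms - Qox/Cox + 2*phi_f + Qd/Cox
Step 2: Vt = -0.07 - 0.0698 + 2*0.44 + 0.1536
Step 3: Vt = -0.07 - 0.0698 + 0.88 + 0.1536
Step 4: Vt = 0.8938 V

0.8938


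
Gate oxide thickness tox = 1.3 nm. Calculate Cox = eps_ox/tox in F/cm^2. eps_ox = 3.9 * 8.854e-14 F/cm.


Step 1: eps_ox = 3.9 * 8.854e-14 = 3.45306e-13 F/cm
Step 2: tox in cm = 1.3 nm * 1e-7 = 1.3000e-07 cm
Step 3: Cox = 3.45306e-13 / 1.3000e-07 = 2.66e-06 F/cm^2

2.66e-06


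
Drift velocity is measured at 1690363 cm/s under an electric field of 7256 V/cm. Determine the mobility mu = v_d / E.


Step 1: mu = v_d / E
Step 2: mu = 1690363 / 7256
Step 3: mu = 232.96 cm^2/(V*s)

232.96


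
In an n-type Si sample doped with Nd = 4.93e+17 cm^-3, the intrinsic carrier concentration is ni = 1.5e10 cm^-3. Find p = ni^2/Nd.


Step 1: Since Nd >> ni, n ≈ Nd = 4.93e+17 cm^-3
Step 2: p = ni^2 / n = (1.5e10)^2 / 4.93e+17
Step 3: p = 2.25e20 / 4.93e+17 = 4.56e+02 cm^-3

4.56e+02


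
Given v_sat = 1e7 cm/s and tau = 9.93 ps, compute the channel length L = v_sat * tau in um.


Step 1: tau in seconds = 9.93 ps * 1e-12 = 9.9300e-12 s
Step 2: L = v_sat * tau = 1e7 * 9.9300e-12 = 9.9300e-05 cm
Step 3: L in um = 9.9300e-05 * 1e4 = 0.993 um

0.993


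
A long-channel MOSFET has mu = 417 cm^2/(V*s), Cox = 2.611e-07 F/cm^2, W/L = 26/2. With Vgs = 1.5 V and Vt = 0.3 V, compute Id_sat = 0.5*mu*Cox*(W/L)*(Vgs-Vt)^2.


Step 1: Overdrive voltage Vov = Vgs - Vt = 1.5 - 0.3 = 1.2 V
Step 2: W/L = 26/2 = 13
Step 3: Id = 0.5 * 417 * 2.611e-07 * 13 * 1.2^2
Step 4: Id = 1.02e-03 A

1.02e-03


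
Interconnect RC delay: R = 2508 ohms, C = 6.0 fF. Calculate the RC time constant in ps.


Step 1: tau = R * C
Step 2: tau = 2508 * 6.0 fF = 2508 * 6.0e-15 F
Step 3: tau = 1.5048e-11 s = 15.048 ps

15.048


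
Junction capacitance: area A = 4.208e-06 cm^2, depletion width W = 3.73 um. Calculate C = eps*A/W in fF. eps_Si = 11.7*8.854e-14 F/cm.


Step 1: eps_Si = 11.7 * 8.854e-14 = 1.035918e-12 F/cm
Step 2: W in cm = 3.73 * 1e-4 = 3.73e-04 cm
Step 3: C = 1.035918e-12 * 4.208e-06 / 3.73e-04 = 1.168671e-14 F
Step 4: C = 11.69 fF

11.69


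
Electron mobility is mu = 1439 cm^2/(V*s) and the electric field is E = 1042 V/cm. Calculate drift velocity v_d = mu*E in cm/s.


Step 1: v_d = mu * E
Step 2: v_d = 1439 * 1042 = 1499438
Step 3: v_d = 1.50e+06 cm/s

1.50e+06


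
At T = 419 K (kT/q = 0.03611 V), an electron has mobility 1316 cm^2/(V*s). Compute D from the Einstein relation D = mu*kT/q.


Step 1: D = mu * (kT/q)
Step 2: D = 1316 * 0.03611
Step 3: D = 47.52 cm^2/s

47.52


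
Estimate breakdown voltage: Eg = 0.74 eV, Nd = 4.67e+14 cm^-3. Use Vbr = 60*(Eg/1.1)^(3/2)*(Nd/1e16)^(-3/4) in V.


Step 1: Eg/1.1 = 0.74/1.1 = 0.672727
Step 2: (Eg/1.1)^1.5 = 0.672727^1.5 = 0.551770
Step 3: (Nd/1e16)^(-0.75) = (0.0467)^(-0.75) = 9.954337
Step 4: Vbr = 60 * 0.551770 * 9.954337 = 329.6 V

329.6


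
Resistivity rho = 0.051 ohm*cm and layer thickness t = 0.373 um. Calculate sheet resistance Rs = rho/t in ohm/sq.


Step 1: Convert thickness to cm: t = 0.373 um = 3.7300e-05 cm
Step 2: Rs = rho / t = 0.051 / 3.7300e-05
Step 3: Rs = 1367.3 ohm/sq

1367.3


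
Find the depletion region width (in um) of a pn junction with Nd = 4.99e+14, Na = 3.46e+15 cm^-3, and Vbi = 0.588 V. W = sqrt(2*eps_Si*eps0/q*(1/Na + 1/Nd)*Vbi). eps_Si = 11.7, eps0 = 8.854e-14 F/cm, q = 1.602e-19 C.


Step 1: 1/Na + 1/Nd = 1/3.46e+15 + 1/4.99e+14 = 2.29303e-15
Step 2: 2*eps*eps0/q = 2*11.7*8.854e-14/1.602e-19 = 1.293281e+07
Step 3: W^2 = 1.293281e+07 * 2.29303e-15 * 0.588 = 1.74373e-08
Step 4: W = sqrt(1.74373e-08) = 1.321e-04 cm = 1.321 um

1.321


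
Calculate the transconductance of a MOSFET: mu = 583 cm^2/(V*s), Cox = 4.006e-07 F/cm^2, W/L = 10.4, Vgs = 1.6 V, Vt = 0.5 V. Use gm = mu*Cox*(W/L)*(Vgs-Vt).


Step 1: Vov = Vgs - Vt = 1.6 - 0.5 = 1.1 V
Step 2: gm = mu * Cox * (W/L) * Vov
Step 3: gm = 583 * 4.006e-07 * 10.4 * 1.1 = 2.67e-03 S

2.67e-03


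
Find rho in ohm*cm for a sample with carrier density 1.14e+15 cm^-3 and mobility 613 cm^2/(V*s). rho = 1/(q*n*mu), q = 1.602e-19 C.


Step 1: sigma = q * n * mu = 1.602e-19 * 1.14e+15 * 613 = 1.11951e-01 S/cm
Step 2: rho = 1 / sigma = 1 / 1.11951e-01 = 8.932 ohm*cm

8.932


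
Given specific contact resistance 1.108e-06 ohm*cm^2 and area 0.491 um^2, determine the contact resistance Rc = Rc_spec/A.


Step 1: Convert area to cm^2: 0.491 um^2 = 4.9100e-09 cm^2
Step 2: Rc = Rc_spec / A = 1.108e-06 / 4.9100e-09
Step 3: Rc = 2.26e+02 ohms

2.26e+02


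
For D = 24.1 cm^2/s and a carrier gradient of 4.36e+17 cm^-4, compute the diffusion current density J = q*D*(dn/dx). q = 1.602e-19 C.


Step 1: J = q * D * (dn/dx)
Step 2: J = 1.602e-19 * 24.1 * 4.36e+17
Step 3: J = 1.68e+00 A/cm^2

1.68e+00


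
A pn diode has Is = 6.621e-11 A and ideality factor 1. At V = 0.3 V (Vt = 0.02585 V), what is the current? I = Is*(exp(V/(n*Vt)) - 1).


Step 1: V/(n*Vt) = 0.3/(1*0.02585) = 11.6054
Step 2: exp(11.6054) = 1.0969e+05
Step 3: I = 6.621e-11 * (1.0969e+05 - 1) = 7.26e-06 A

7.26e-06


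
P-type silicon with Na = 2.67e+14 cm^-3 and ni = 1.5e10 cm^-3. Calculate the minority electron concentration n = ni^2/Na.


Step 1: Majority hole concentration p ≈ Na = 2.67e+14 cm^-3
Step 2: n = ni^2 / Na = (1.5e10)^2 / 2.67e+14
Step 3: n = 8.43e+05 cm^-3

8.43e+05


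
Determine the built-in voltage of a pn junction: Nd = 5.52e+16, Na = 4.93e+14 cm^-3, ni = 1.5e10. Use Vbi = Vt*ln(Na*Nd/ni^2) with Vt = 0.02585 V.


Step 1: Compute Na*Nd/ni^2 = 4.93e+14 * 5.52e+16 / (1.5e10)^2 = 1.2095e+11
Step 2: ln(1.2095e+11) = 25.5186
Step 3: Vbi = 0.02585 * 25.5186 = 0.66 V

0.66


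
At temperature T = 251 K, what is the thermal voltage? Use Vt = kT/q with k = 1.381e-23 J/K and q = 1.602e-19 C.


Step 1: kT = 1.381e-23 * 251 = 3.46631e-21 J
Step 2: Vt = kT/q = 3.46631e-21 / 1.602e-19
Step 3: Vt = 0.02164 V

0.02164


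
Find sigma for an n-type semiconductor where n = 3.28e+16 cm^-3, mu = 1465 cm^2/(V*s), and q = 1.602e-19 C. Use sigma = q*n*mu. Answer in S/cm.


Step 1: sigma = q * n * mu
Step 2: sigma = 1.602e-19 * 3.28e+16 * 1465
Step 3: sigma = 7.698e+00 S/cm

7.698e+00


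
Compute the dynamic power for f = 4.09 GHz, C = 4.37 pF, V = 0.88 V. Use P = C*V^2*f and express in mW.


Step 1: V^2 = 0.88^2 = 0.7744 V^2
Step 2: P = C*V^2*f = 4.37e-12 F * 0.7744 * 4.09e9 Hz
Step 3: P = 1.384108352e-02 W
Step 4: P = 13.841 mW

13.841


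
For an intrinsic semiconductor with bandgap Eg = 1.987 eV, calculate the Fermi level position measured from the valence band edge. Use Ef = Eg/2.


Step 1: For an intrinsic semiconductor, the Fermi level sits at midgap.
Step 2: Ef = Eg / 2 = 1.987 / 2 = 0.9935 eV

0.9935


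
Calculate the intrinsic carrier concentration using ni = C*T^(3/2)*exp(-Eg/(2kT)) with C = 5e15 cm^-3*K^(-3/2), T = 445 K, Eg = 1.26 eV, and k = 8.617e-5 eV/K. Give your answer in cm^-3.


Step 1: Compute kT = 8.617e-5 * 445 = 0.03834565 eV
Step 2: Exponent = -Eg/(2kT) = -1.26/(2*0.03834565) = -16.42950
Step 3: T^(3/2) = 445^1.5 = 9387.29
Step 4: ni = 5e15 * 9387.29 * exp(-16.42950) = 3.44e+12 cm^-3

3.44e+12


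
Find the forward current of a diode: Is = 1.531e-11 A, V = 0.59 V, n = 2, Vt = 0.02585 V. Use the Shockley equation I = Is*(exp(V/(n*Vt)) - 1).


Step 1: V/(n*Vt) = 0.59/(2*0.02585) = 11.4120
Step 2: exp(11.4120) = 9.0400e+04
Step 3: I = 1.531e-11 * (9.0400e+04 - 1) = 1.38e-06 A

1.38e-06


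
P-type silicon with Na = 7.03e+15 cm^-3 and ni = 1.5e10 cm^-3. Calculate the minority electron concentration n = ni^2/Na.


Step 1: Majority hole concentration p ≈ Na = 7.03e+15 cm^-3
Step 2: n = ni^2 / Na = (1.5e10)^2 / 7.03e+15
Step 3: n = 3.20e+04 cm^-3

3.20e+04
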